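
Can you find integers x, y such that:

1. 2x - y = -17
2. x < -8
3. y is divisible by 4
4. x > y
No

A contradictory subset is {2x - y = -17, y is divisible by 4}. No integer assignment can satisfy these jointly:

  - 2x - y = -17: is a linear equation tying the variables together
  - y is divisible by 4: restricts y to multiples of 4

Modular obstruction: writing y = 4y', every remaining term of the linear equation is divisible by 2, so the left side is ≡ 0 (mod 2); but the right side -17 ≡ 1 (mod 2). No integers can satisfy it.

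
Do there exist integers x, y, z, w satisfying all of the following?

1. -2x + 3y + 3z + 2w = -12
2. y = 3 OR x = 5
Yes

Take x = 12, y = 3, z = 1, w = 0. Substituting into each constraint:
  (1) -2(12) + 3(3) + 3(1) + 2(0) = -12 ✓
  (2) y = 3, target 3 ✓ (first branch holds)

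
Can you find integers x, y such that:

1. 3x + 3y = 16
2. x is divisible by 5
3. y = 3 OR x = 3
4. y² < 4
No

Even the single constraint (3x + 3y = 16) is infeasible over the integers.

  - 3x + 3y = 16: every term on the left is divisible by 3, so the LHS ≡ 0 (mod 3), but the RHS 16 is not — no integer solution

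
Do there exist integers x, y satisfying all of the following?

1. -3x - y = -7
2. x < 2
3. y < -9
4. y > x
No

A contradictory subset is {-3x - y = -7, y < -9, y > x}. No integer assignment can satisfy these jointly:

  - -3x - y = -7: is a linear equation tying the variables together
  - y < -9: bounds one variable relative to a constant
  - y > x: bounds one variable relative to another variable

Propagating the comparison: x < y and y ≤ -10 give x ≤ -11. Range argument: with x ∈ [−∞, -11], y ∈ [−∞, -10], the left side of the equation is at least 43, but the right side is -7 < 43. No integer solution exists.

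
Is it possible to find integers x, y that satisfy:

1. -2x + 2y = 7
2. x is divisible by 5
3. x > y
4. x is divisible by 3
No

Even the single constraint (-2x + 2y = 7) is infeasible over the integers.

  - -2x + 2y = 7: every term on the left is divisible by 2, so the LHS ≡ 0 (mod 2), but the RHS 7 is not — no integer solution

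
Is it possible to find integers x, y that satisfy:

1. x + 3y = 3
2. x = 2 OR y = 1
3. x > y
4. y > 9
No

A contradictory subset is {x + 3y = 3, x > y, y > 9}. No integer assignment can satisfy these jointly:

  - x + 3y = 3: is a linear equation tying the variables together
  - x > y: bounds one variable relative to another variable
  - y > 9: bounds one variable relative to a constant

Propagating the comparison: x > y and y ≥ 10 give x ≥ 11. Range argument: with x ∈ [11, ∞], y ∈ [10, ∞], the left side of the equation is at least 41, but the right side is 3 < 41. No integer solution exists.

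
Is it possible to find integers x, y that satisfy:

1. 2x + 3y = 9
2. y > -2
Yes

Take x = 3, y = 1. Substituting into each constraint:
  (1) 2(3) + 3(1) = 9 ✓
  (2) 1 > -2 ✓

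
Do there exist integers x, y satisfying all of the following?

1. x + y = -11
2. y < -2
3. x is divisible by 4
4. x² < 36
Yes

Take x = 0, y = -11. Substituting into each constraint:
  (1) 0 + (-11) = -11 ✓
  (2) -11 < -2 ✓
  (3) 0 = 4 × 0, remainder 0 ✓
  (4) x² = (0)² = 0, and 0 < 36 ✓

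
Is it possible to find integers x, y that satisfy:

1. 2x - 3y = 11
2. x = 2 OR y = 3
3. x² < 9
No

The full constraint system is jointly infeasible over the integers. Each constraint and what it forces:

  - 2x - 3y = 11: is a linear equation tying the variables together
  - x = 2 OR y = 3: forces a choice: either x = 2 or y = 3
  - x² < 9: restricts x to |x| ≤ 2

Split on the disjunction (x = 2 OR y = 3):
  • If x = 2: with x = 2, every remaining term of the linear equation is divisible by 3, so the left side is ≡ 0 (mod 3); but the right side 7 ≡ 1 (mod 3). No integers can satisfy it.
  • If y = 3: the equation forces x = 10, but x² < 9 requires |x| ≤ 2.
Both branches are infeasible, so the system has no integer solution.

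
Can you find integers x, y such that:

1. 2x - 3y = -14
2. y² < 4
Yes

Take x = -7, y = 0. Substituting into each constraint:
  (1) 2(-7) - 3(0) = -14 ✓
  (2) y² = (0)² = 0, and 0 < 4 ✓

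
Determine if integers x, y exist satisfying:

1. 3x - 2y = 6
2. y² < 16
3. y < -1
Yes

Take x = 0, y = -3. Substituting into each constraint:
  (1) 3(0) - 2(-3) = 6 ✓
  (2) y² = (-3)² = 9, and 9 < 16 ✓
  (3) -3 < -1 ✓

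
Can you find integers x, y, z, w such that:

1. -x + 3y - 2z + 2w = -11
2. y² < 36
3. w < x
Yes

Take x = 1, y = -2, z = 2, w = 0. Substituting into each constraint:
  (1) (-1) + 3(-2) - 2(2) + 2(0) = -11 ✓
  (2) y² = (-2)² = 4, and 4 < 36 ✓
  (3) 0 < 1 ✓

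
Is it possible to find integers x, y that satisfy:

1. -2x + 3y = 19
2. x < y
Yes

Take x = -8, y = 1. Substituting into each constraint:
  (1) -2(-8) + 3(1) = 19 ✓
  (2) -8 < 1 ✓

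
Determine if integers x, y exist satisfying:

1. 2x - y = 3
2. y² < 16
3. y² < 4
Yes

Take x = 1, y = -1. Substituting into each constraint:
  (1) 2(1) + 1 = 3 ✓
  (2) y² = (-1)² = 1, and 1 < 16 ✓
  (3) y² = (-1)² = 1, and 1 < 4 ✓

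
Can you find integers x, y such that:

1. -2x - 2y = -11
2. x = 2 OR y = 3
No

Even the single constraint (-2x - 2y = -11) is infeasible over the integers.

  - -2x - 2y = -11: every term on the left is divisible by 2, so the LHS ≡ 0 (mod 2), but the RHS -11 is not — no integer solution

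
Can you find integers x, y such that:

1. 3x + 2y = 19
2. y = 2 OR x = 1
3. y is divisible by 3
No

The full constraint system is jointly infeasible over the integers. Each constraint and what it forces:

  - 3x + 2y = 19: is a linear equation tying the variables together
  - y = 2 OR x = 1: forces a choice: either y = 2 or x = 1
  - y is divisible by 3: restricts y to multiples of 3

Modular obstruction: writing y = 3y', every remaining term of the linear equation is divisible by 3, so the left side is ≡ 0 (mod 3); but the right side 19 ≡ 1 (mod 3). No integers can satisfy it.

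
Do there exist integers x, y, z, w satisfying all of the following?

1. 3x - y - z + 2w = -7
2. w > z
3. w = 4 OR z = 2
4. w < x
Yes

Take x = 5, y = 27, z = 3, w = 4. Substituting into each constraint:
  (1) 3(5) + (-27) + (-3) + 2(4) = -7 ✓
  (2) 4 > 3 ✓
  (3) w = 4, target 4 ✓ (first branch holds)
  (4) 4 < 5 ✓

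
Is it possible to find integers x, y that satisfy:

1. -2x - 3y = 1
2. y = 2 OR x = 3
No

The full constraint system is jointly infeasible over the integers. Each constraint and what it forces:

  - -2x - 3y = 1: is a linear equation tying the variables together
  - y = 2 OR x = 3: forces a choice: either y = 2 or x = 3

Split on the disjunction (y = 2 OR x = 3):
  • If y = 2: with y = 2, every remaining term of the linear equation is divisible by 2, so the left side is ≡ 0 (mod 2); but the right side 7 ≡ 1 (mod 2). No integers can satisfy it.
  • If x = 3: with x = 3, every remaining term of the linear equation is divisible by 3, so the left side is ≡ 0 (mod 3); but the right side 7 ≡ 1 (mod 3). No integers can satisfy it.
Both branches are infeasible, so the system has no integer solution.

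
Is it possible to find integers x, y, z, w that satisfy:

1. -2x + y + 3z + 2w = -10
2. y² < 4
Yes

Take x = 0, y = 0, z = -4, w = 1. Substituting into each constraint:
  (1) -2(0) + 0 + 3(-4) + 2(1) = -10 ✓
  (2) y² = (0)² = 0, and 0 < 4 ✓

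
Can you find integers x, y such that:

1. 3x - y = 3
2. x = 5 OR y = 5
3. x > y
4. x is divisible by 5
No

A contradictory subset is {3x - y = 3, x = 5 OR y = 5, x > y}. No integer assignment can satisfy these jointly:

  - 3x - y = 3: is a linear equation tying the variables together
  - x = 5 OR y = 5: forces a choice: either x = 5 or y = 5
  - x > y: bounds one variable relative to another variable

Split on the disjunction (x = 5 OR y = 5):
  • If x = 5: the equation forces y = 12, giving (x, y) = (5, 12), which violates x > y.
  • If y = 5: with y = 5, every remaining term of the linear equation is divisible by 3, so the left side is ≡ 0 (mod 3); but the right side 8 ≡ 2 (mod 3). No integers can satisfy it.
Both branches are infeasible, so the system has no integer solution.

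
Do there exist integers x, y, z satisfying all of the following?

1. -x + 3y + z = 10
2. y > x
Yes

Take x = -1, y = 0, z = 9. Substituting into each constraint:
  (1) 1 + 3(0) + 9 = 10 ✓
  (2) 0 > -1 ✓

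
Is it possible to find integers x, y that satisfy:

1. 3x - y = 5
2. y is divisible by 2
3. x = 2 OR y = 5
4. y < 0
No

A contradictory subset is {3x - y = 5, x = 2 OR y = 5, y < 0}. No integer assignment can satisfy these jointly:

  - 3x - y = 5: is a linear equation tying the variables together
  - x = 2 OR y = 5: forces a choice: either x = 2 or y = 5
  - y < 0: bounds one variable relative to a constant

Split on the disjunction (x = 2 OR y = 5):
  • If x = 2: the equation forces y = 1, which contradicts the bound y ≤ -1.
  • If y = 5: this contradicts the bound y ≤ -1.
Both branches are infeasible, so the system has no integer solution.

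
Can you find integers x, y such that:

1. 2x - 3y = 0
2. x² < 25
Yes

Take x = 0, y = 0. Substituting into each constraint:
  (1) 2(0) - 3(0) = 0 ✓
  (2) x² = (0)² = 0, and 0 < 25 ✓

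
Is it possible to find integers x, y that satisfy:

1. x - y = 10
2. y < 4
Yes

Take x = 0, y = -10. Substituting into each constraint:
  (1) 0 + 10 = 10 ✓
  (2) -10 < 4 ✓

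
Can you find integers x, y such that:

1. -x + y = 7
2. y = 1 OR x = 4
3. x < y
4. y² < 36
Yes

Take x = -6, y = 1. Substituting into each constraint:
  (1) 6 + 1 = 7 ✓
  (2) y = 1, target 1 ✓ (first branch holds)
  (3) -6 < 1 ✓
  (4) y² = (1)² = 1, and 1 < 36 ✓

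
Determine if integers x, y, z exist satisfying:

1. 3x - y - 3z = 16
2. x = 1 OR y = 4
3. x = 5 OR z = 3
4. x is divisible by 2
No

A contradictory subset is {3x - y - 3z = 16, x = 1 OR y = 4, x is divisible by 2}. No integer assignment can satisfy these jointly:

  - 3x - y - 3z = 16: is a linear equation tying the variables together
  - x = 1 OR y = 4: forces a choice: either x = 1 or y = 4
  - x is divisible by 2: restricts x to multiples of 2

Split on the disjunction (x = 1 OR y = 4):
  • If x = 1: this contradicts the divisibility constraint — 1 is not a multiple of 2.
  • If y = 4: with y = 4, writing x = 2x', every remaining term of the linear equation is divisible by 3, so the left side is ≡ 0 (mod 3); but the right side 20 ≡ 2 (mod 3). No integers can satisfy it.
Both branches are infeasible, so the system has no integer solution.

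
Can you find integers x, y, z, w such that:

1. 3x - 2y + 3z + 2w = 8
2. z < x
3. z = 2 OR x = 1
Yes

Take x = 4, y = 0, z = 2, w = -5. Substituting into each constraint:
  (1) 3(4) - 2(0) + 3(2) + 2(-5) = 8 ✓
  (2) 2 < 4 ✓
  (3) z = 2, target 2 ✓ (first branch holds)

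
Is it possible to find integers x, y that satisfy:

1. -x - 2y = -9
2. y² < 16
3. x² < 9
No

The full constraint system is jointly infeasible over the integers. Each constraint and what it forces:

  - -x - 2y = -9: is a linear equation tying the variables together
  - y² < 16: restricts y to |y| ≤ 3
  - x² < 9: restricts x to |x| ≤ 2

Range argument: with x ∈ [-2, 2], y ∈ [-3, 3], the left side of the equation is at least -8, but the right side is -9 < -8. No integer solution exists.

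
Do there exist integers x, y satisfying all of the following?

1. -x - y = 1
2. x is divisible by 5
Yes

Take x = 0, y = -1. Substituting into each constraint:
  (1) 0 + 1 = 1 ✓
  (2) 0 = 5 × 0, remainder 0 ✓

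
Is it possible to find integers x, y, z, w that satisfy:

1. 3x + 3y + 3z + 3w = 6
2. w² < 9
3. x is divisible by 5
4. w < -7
No

A contradictory subset is {w² < 9, w < -7}. No integer assignment can satisfy these jointly:

  - w² < 9: restricts w to |w| ≤ 2
  - w < -7: bounds one variable relative to a constant

Direct contradiction: the bounds on w require w ≥ -2 and w ≤ -8 simultaneously, which is empty.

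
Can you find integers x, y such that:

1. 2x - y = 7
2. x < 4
Yes

Take x = 0, y = -7. Substituting into each constraint:
  (1) 2(0) + 7 = 7 ✓
  (2) 0 < 4 ✓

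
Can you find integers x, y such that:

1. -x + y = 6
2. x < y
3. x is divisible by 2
Yes

Take x = 0, y = 6. Substituting into each constraint:
  (1) 0 + 6 = 6 ✓
  (2) 0 < 6 ✓
  (3) 0 = 2 × 0, remainder 0 ✓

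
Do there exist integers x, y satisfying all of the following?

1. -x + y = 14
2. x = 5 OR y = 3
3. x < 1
Yes

Take x = -11, y = 3. Substituting into each constraint:
  (1) 11 + 3 = 14 ✓
  (2) y = 3, target 3 ✓ (second branch holds)
  (3) -11 < 1 ✓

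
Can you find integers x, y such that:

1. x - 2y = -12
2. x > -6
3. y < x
Yes

Take x = 14, y = 13. Substituting into each constraint:
  (1) 14 - 2(13) = -12 ✓
  (2) 14 > -6 ✓
  (3) 13 < 14 ✓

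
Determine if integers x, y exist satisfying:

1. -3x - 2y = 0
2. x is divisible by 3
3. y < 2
Yes

Take x = 0, y = 0. Substituting into each constraint:
  (1) -3(0) - 2(0) = 0 ✓
  (2) 0 = 3 × 0, remainder 0 ✓
  (3) 0 < 2 ✓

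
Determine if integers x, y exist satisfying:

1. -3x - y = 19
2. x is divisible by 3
Yes

Take x = 0, y = -19. Substituting into each constraint:
  (1) -3(0) + 19 = 19 ✓
  (2) 0 = 3 × 0, remainder 0 ✓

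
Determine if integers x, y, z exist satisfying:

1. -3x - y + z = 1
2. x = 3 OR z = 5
Yes

Take x = 3, y = 0, z = 10. Substituting into each constraint:
  (1) -3(3) + 0 + 10 = 1 ✓
  (2) x = 3, target 3 ✓ (first branch holds)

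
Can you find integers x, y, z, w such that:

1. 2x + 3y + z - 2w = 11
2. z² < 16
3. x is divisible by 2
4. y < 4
Yes

Take x = 0, y = 0, z = 1, w = -5. Substituting into each constraint:
  (1) 2(0) + 3(0) + 1 - 2(-5) = 11 ✓
  (2) z² = (1)² = 1, and 1 < 16 ✓
  (3) 0 = 2 × 0, remainder 0 ✓
  (4) 0 < 4 ✓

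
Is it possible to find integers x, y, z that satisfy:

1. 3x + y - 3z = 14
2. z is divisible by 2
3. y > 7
Yes

Take x = 2, y = 8, z = 0. Substituting into each constraint:
  (1) 3(2) + 8 - 3(0) = 14 ✓
  (2) 0 = 2 × 0, remainder 0 ✓
  (3) 8 > 7 ✓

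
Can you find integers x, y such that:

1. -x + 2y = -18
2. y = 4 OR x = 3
Yes

Take x = 26, y = 4. Substituting into each constraint:
  (1) (-26) + 2(4) = -18 ✓
  (2) y = 4, target 4 ✓ (first branch holds)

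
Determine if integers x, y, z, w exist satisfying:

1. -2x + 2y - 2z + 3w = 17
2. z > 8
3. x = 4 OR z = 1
Yes

Take x = 4, y = 20, z = 9, w = 1. Substituting into each constraint:
  (1) -2(4) + 2(20) - 2(9) + 3(1) = 17 ✓
  (2) 9 > 8 ✓
  (3) x = 4, target 4 ✓ (first branch holds)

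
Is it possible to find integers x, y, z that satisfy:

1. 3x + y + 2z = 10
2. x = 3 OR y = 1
Yes

Take x = 3, y = 1, z = 0. Substituting into each constraint:
  (1) 3(3) + 1 + 2(0) = 10 ✓
  (2) x = 3, target 3 ✓ (first branch holds)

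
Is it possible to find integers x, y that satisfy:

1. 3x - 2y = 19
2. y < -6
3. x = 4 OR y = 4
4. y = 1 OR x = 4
No

A contradictory subset is {3x - 2y = 19, y < -6, y = 1 OR x = 4}. No integer assignment can satisfy these jointly:

  - 3x - 2y = 19: is a linear equation tying the variables together
  - y < -6: bounds one variable relative to a constant
  - y = 1 OR x = 4: forces a choice: either y = 1 or x = 4

Split on the disjunction (y = 1 OR x = 4):
  • If y = 1: this contradicts the bound y ≤ -7.
  • If x = 4: with x = 4, every remaining term of the linear equation is divisible by 2, so the left side is ≡ 0 (mod 2); but the right side 7 ≡ 1 (mod 2). No integers can satisfy it.
Both branches are infeasible, so the system has no integer solution.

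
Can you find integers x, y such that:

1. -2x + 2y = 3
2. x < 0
No

Even the single constraint (-2x + 2y = 3) is infeasible over the integers.

  - -2x + 2y = 3: every term on the left is divisible by 2, so the LHS ≡ 0 (mod 2), but the RHS 3 is not — no integer solution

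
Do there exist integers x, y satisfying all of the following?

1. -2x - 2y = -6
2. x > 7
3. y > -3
No

The full constraint system is jointly infeasible over the integers. Each constraint and what it forces:

  - -2x - 2y = -6: is a linear equation tying the variables together
  - x > 7: bounds one variable relative to a constant
  - y > -3: bounds one variable relative to a constant

Range argument: with x ∈ [8, ∞], y ∈ [-2, ∞], the left side of the equation is at most -12, but the right side is -6 > -12. No integer solution exists.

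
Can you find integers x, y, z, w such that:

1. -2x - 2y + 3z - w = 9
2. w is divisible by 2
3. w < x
Yes

Take x = 1, y = 2, z = 5, w = 0. Substituting into each constraint:
  (1) -2(1) - 2(2) + 3(5) + 0 = 9 ✓
  (2) 0 = 2 × 0, remainder 0 ✓
  (3) 0 < 1 ✓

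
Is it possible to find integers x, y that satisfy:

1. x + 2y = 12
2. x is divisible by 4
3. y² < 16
Yes

Take x = 16, y = -2. Substituting into each constraint:
  (1) 16 + 2(-2) = 12 ✓
  (2) 16 = 4 × 4, remainder 0 ✓
  (3) y² = (-2)² = 4, and 4 < 16 ✓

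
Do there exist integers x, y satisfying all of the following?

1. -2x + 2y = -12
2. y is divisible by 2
Yes

Take x = 6, y = 0. Substituting into each constraint:
  (1) -2(6) + 2(0) = -12 ✓
  (2) 0 = 2 × 0, remainder 0 ✓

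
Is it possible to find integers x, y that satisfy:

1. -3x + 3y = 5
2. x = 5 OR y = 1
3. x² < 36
No

Even the single constraint (-3x + 3y = 5) is infeasible over the integers.

  - -3x + 3y = 5: every term on the left is divisible by 3, so the LHS ≡ 0 (mod 3), but the RHS 5 is not — no integer solution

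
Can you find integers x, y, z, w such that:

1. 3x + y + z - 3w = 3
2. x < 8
Yes

Take x = 0, y = 0, z = 3, w = 0. Substituting into each constraint:
  (1) 3(0) + 0 + 3 - 3(0) = 3 ✓
  (2) 0 < 8 ✓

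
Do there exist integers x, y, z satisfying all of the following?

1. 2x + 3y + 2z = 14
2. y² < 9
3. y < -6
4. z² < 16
No

A contradictory subset is {y² < 9, y < -6}. No integer assignment can satisfy these jointly:

  - y² < 9: restricts y to |y| ≤ 2
  - y < -6: bounds one variable relative to a constant

Direct contradiction: the bounds on y require y ≥ -2 and y ≤ -7 simultaneously, which is empty.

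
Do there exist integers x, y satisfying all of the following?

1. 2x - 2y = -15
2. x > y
No

Even the single constraint (2x - 2y = -15) is infeasible over the integers.

  - 2x - 2y = -15: every term on the left is divisible by 2, so the LHS ≡ 0 (mod 2), but the RHS -15 is not — no integer solution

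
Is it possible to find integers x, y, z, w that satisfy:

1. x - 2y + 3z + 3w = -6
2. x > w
Yes

Take x = 1, y = 2, z = -1, w = 0. Substituting into each constraint:
  (1) 1 - 2(2) + 3(-1) + 3(0) = -6 ✓
  (2) 1 > 0 ✓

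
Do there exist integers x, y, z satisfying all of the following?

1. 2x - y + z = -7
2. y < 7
Yes

Take x = -3, y = 1, z = 0. Substituting into each constraint:
  (1) 2(-3) + (-1) + 0 = -7 ✓
  (2) 1 < 7 ✓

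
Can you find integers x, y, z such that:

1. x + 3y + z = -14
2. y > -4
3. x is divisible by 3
Yes

Take x = 0, y = -3, z = -5. Substituting into each constraint:
  (1) 0 + 3(-3) + (-5) = -14 ✓
  (2) -3 > -4 ✓
  (3) 0 = 3 × 0, remainder 0 ✓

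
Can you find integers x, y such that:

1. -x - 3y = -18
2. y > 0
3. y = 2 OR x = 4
Yes

Take x = 12, y = 2. Substituting into each constraint:
  (1) (-12) - 3(2) = -18 ✓
  (2) 2 > 0 ✓
  (3) y = 2, target 2 ✓ (first branch holds)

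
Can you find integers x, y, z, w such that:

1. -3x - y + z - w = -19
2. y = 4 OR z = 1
Yes

Take x = 0, y = 4, z = 0, w = 15. Substituting into each constraint:
  (1) -3(0) + (-4) + 0 + (-15) = -19 ✓
  (2) y = 4, target 4 ✓ (first branch holds)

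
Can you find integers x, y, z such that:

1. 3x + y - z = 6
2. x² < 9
Yes

Take x = 0, y = 0, z = -6. Substituting into each constraint:
  (1) 3(0) + 0 + 6 = 6 ✓
  (2) x² = (0)² = 0, and 0 < 9 ✓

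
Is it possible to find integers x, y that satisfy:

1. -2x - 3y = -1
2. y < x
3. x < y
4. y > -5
No

A contradictory subset is {y < x, x < y}. No integer assignment can satisfy these jointly:

  - y < x: bounds one variable relative to another variable
  - x < y: bounds one variable relative to another variable

Direct contradiction: x > y and y > x cannot both hold.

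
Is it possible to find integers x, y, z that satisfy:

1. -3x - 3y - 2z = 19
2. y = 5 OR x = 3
Yes

Take x = 3, y = -10, z = 1. Substituting into each constraint:
  (1) -3(3) - 3(-10) - 2(1) = 19 ✓
  (2) x = 3, target 3 ✓ (second branch holds)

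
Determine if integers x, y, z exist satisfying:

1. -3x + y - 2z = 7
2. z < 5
Yes

Take x = 0, y = 7, z = 0. Substituting into each constraint:
  (1) -3(0) + 7 - 2(0) = 7 ✓
  (2) 0 < 5 ✓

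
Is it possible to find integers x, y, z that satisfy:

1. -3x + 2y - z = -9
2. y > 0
Yes

Take x = 0, y = 1, z = 11. Substituting into each constraint:
  (1) -3(0) + 2(1) + (-11) = -9 ✓
  (2) 1 > 0 ✓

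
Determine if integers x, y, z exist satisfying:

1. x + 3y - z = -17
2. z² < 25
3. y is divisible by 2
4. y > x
Yes

Take x = -15, y = 0, z = 2. Substituting into each constraint:
  (1) (-15) + 3(0) + (-2) = -17 ✓
  (2) z² = (2)² = 4, and 4 < 25 ✓
  (3) 0 = 2 × 0, remainder 0 ✓
  (4) 0 > -15 ✓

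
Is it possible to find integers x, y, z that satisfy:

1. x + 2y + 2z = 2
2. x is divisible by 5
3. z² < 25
Yes

Take x = 0, y = 1, z = 0. Substituting into each constraint:
  (1) 0 + 2(1) + 2(0) = 2 ✓
  (2) 0 = 5 × 0, remainder 0 ✓
  (3) z² = (0)² = 0, and 0 < 25 ✓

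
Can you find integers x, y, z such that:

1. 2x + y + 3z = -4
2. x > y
Yes

Take x = 1, y = 0, z = -2. Substituting into each constraint:
  (1) 2(1) + 0 + 3(-2) = -4 ✓
  (2) 1 > 0 ✓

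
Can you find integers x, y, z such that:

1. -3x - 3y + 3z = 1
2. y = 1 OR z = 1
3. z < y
No

Even the single constraint (-3x - 3y + 3z = 1) is infeasible over the integers.

  - -3x - 3y + 3z = 1: every term on the left is divisible by 3, so the LHS ≡ 0 (mod 3), but the RHS 1 is not — no integer solution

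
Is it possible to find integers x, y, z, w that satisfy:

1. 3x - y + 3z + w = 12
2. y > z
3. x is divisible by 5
Yes

Take x = 0, y = 0, z = -1, w = 15. Substituting into each constraint:
  (1) 3(0) + 0 + 3(-1) + 15 = 12 ✓
  (2) 0 > -1 ✓
  (3) 0 = 5 × 0, remainder 0 ✓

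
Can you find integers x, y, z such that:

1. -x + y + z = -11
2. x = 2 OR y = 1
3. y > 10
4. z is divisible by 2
Yes

Take x = 2, y = 11, z = -20. Substituting into each constraint:
  (1) (-2) + 11 + (-20) = -11 ✓
  (2) x = 2, target 2 ✓ (first branch holds)
  (3) 11 > 10 ✓
  (4) -20 = 2 × -10, remainder 0 ✓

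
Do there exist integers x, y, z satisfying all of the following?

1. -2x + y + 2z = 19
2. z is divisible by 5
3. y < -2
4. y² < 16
Yes

Take x = -11, y = -3, z = 0. Substituting into each constraint:
  (1) -2(-11) + (-3) + 2(0) = 19 ✓
  (2) 0 = 5 × 0, remainder 0 ✓
  (3) -3 < -2 ✓
  (4) y² = (-3)² = 9, and 9 < 16 ✓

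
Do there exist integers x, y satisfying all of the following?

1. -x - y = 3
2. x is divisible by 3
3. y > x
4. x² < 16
Yes

Take x = -3, y = 0. Substituting into each constraint:
  (1) 3 + 0 = 3 ✓
  (2) -3 = 3 × -1, remainder 0 ✓
  (3) 0 > -3 ✓
  (4) x² = (-3)² = 9, and 9 < 16 ✓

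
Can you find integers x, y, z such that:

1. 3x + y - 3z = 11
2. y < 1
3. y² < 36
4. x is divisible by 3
Yes

Take x = 0, y = -1, z = -4. Substituting into each constraint:
  (1) 3(0) + (-1) - 3(-4) = 11 ✓
  (2) -1 < 1 ✓
  (3) y² = (-1)² = 1, and 1 < 36 ✓
  (4) 0 = 3 × 0, remainder 0 ✓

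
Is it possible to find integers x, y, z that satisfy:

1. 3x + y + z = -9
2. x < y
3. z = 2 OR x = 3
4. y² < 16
Yes

Take x = -3, y = -2, z = 2. Substituting into each constraint:
  (1) 3(-3) + (-2) + 2 = -9 ✓
  (2) -3 < -2 ✓
  (3) z = 2, target 2 ✓ (first branch holds)
  (4) y² = (-2)² = 4, and 4 < 16 ✓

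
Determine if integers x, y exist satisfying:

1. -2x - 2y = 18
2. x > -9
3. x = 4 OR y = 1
Yes

Take x = 4, y = -13. Substituting into each constraint:
  (1) -2(4) - 2(-13) = 18 ✓
  (2) 4 > -9 ✓
  (3) x = 4, target 4 ✓ (first branch holds)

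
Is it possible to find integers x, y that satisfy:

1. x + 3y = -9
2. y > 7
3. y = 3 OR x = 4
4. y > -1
No

A contradictory subset is {x + 3y = -9, y > 7, y = 3 OR x = 4}. No integer assignment can satisfy these jointly:

  - x + 3y = -9: is a linear equation tying the variables together
  - y > 7: bounds one variable relative to a constant
  - y = 3 OR x = 4: forces a choice: either y = 3 or x = 4

Split on the disjunction (y = 3 OR x = 4):
  • If y = 3: this contradicts the bound y ≥ 8.
  • If x = 4: with x = 4, every remaining term of the linear equation is divisible by 3, so the left side is ≡ 0 (mod 3); but the right side -13 ≡ 2 (mod 3). No integers can satisfy it.
Both branches are infeasible, so the system has no integer solution.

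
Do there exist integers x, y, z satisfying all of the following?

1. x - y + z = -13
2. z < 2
Yes

Take x = 0, y = 0, z = -13. Substituting into each constraint:
  (1) 0 + 0 + (-13) = -13 ✓
  (2) -13 < 2 ✓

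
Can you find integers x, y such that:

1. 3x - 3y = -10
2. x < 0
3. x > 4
No

Even the single constraint (3x - 3y = -10) is infeasible over the integers.

  - 3x - 3y = -10: every term on the left is divisible by 3, so the LHS ≡ 0 (mod 3), but the RHS -10 is not — no integer solution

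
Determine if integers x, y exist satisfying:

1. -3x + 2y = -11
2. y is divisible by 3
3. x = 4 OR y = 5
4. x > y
No

A contradictory subset is {-3x + 2y = -11, y is divisible by 3, x = 4 OR y = 5}. No integer assignment can satisfy these jointly:

  - -3x + 2y = -11: is a linear equation tying the variables together
  - y is divisible by 3: restricts y to multiples of 3
  - x = 4 OR y = 5: forces a choice: either x = 4 or y = 5

Modular obstruction: writing y = 3y', every remaining term of the linear equation is divisible by 3, so the left side is ≡ 0 (mod 3); but the right side -11 ≡ 1 (mod 3). No integers can satisfy it.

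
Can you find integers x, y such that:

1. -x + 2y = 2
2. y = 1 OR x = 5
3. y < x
No

The full constraint system is jointly infeasible over the integers. Each constraint and what it forces:

  - -x + 2y = 2: is a linear equation tying the variables together
  - y = 1 OR x = 5: forces a choice: either y = 1 or x = 5
  - y < x: bounds one variable relative to another variable

Split on the disjunction (y = 1 OR x = 5):
  • If y = 1: the equation forces x = 0, giving (y, x) = (1, 0), which violates x > y.
  • If x = 5: with x = 5, every remaining term of the linear equation is divisible by 2, so the left side is ≡ 0 (mod 2); but the right side 7 ≡ 1 (mod 2). No integers can satisfy it.
Both branches are infeasible, so the system has no integer solution.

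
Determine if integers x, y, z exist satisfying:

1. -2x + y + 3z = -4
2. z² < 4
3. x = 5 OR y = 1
Yes

Take x = 1, y = 1, z = -1. Substituting into each constraint:
  (1) -2(1) + 1 + 3(-1) = -4 ✓
  (2) z² = (-1)² = 1, and 1 < 4 ✓
  (3) y = 1, target 1 ✓ (second branch holds)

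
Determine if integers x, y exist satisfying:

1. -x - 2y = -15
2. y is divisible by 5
Yes

Take x = 15, y = 0. Substituting into each constraint:
  (1) (-15) - 2(0) = -15 ✓
  (2) 0 = 5 × 0, remainder 0 ✓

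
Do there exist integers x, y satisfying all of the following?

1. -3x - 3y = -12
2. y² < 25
Yes

Take x = 4, y = 0. Substituting into each constraint:
  (1) -3(4) - 3(0) = -12 ✓
  (2) y² = (0)² = 0, and 0 < 25 ✓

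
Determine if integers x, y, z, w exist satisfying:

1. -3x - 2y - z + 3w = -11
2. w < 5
Yes

Take x = 3, y = 1, z = 0, w = 0. Substituting into each constraint:
  (1) -3(3) - 2(1) + 0 + 3(0) = -11 ✓
  (2) 0 < 5 ✓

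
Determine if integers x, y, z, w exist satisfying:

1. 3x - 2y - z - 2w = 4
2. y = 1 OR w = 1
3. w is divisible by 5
Yes

Take x = 0, y = 1, z = -16, w = 5. Substituting into each constraint:
  (1) 3(0) - 2(1) + 16 - 2(5) = 4 ✓
  (2) y = 1, target 1 ✓ (first branch holds)
  (3) 5 = 5 × 1, remainder 0 ✓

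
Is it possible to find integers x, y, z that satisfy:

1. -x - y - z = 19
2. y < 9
Yes

Take x = 0, y = -19, z = 0. Substituting into each constraint:
  (1) 0 + 19 + 0 = 19 ✓
  (2) -19 < 9 ✓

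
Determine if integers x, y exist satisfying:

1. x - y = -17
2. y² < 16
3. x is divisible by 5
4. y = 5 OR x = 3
No

The full constraint system is jointly infeasible over the integers. Each constraint and what it forces:

  - x - y = -17: is a linear equation tying the variables together
  - y² < 16: restricts y to |y| ≤ 3
  - x is divisible by 5: restricts x to multiples of 5
  - y = 5 OR x = 3: forces a choice: either y = 5 or x = 3

Split on the disjunction (y = 5 OR x = 3):
  • If y = 5: this contradicts y² < 16, which requires |y| ≤ 3.
  • If x = 3: this contradicts the divisibility constraint — 3 is not a multiple of 5.
Both branches are infeasible, so the system has no integer solution.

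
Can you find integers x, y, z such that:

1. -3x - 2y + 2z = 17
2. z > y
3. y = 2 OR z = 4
Yes

Take x = -5, y = 2, z = 3. Substituting into each constraint:
  (1) -3(-5) - 2(2) + 2(3) = 17 ✓
  (2) 3 > 2 ✓
  (3) y = 2, target 2 ✓ (first branch holds)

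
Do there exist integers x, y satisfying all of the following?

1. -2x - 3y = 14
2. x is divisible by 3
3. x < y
No

A contradictory subset is {-2x - 3y = 14, x is divisible by 3}. No integer assignment can satisfy these jointly:

  - -2x - 3y = 14: is a linear equation tying the variables together
  - x is divisible by 3: restricts x to multiples of 3

Modular obstruction: writing x = 3x', every remaining term of the linear equation is divisible by 3, so the left side is ≡ 0 (mod 3); but the right side 14 ≡ 2 (mod 3). No integers can satisfy it.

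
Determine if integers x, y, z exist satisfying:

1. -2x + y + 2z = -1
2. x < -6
Yes

Take x = -7, y = -15, z = 0. Substituting into each constraint:
  (1) -2(-7) + (-15) + 2(0) = -1 ✓
  (2) -7 < -6 ✓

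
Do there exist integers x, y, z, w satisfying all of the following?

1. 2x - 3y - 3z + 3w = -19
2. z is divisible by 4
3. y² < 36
Yes

Take x = 1, y = -1, z = 0, w = -8. Substituting into each constraint:
  (1) 2(1) - 3(-1) - 3(0) + 3(-8) = -19 ✓
  (2) 0 = 4 × 0, remainder 0 ✓
  (3) y² = (-1)² = 1, and 1 < 36 ✓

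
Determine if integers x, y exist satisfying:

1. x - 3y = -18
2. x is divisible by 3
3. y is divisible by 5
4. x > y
Yes

Take x = 12, y = 10. Substituting into each constraint:
  (1) 12 - 3(10) = -18 ✓
  (2) 12 = 3 × 4, remainder 0 ✓
  (3) 10 = 5 × 2, remainder 0 ✓
  (4) 12 > 10 ✓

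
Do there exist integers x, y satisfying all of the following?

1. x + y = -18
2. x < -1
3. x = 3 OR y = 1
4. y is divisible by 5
No

A contradictory subset is {x < -1, x = 3 OR y = 1, y is divisible by 5}. No integer assignment can satisfy these jointly:

  - x < -1: bounds one variable relative to a constant
  - x = 3 OR y = 1: forces a choice: either x = 3 or y = 1
  - y is divisible by 5: restricts y to multiples of 5

Split on the disjunction (x = 3 OR y = 1):
  • If x = 3: this contradicts the bound x ≤ -2.
  • If y = 1: this contradicts the divisibility constraint — 1 is not a multiple of 5.
Both branches are infeasible, so the system has no integer solution.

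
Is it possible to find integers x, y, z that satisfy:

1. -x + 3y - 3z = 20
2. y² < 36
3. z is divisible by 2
Yes

Take x = -20, y = 0, z = 0. Substituting into each constraint:
  (1) 20 + 3(0) - 3(0) = 20 ✓
  (2) y² = (0)² = 0, and 0 < 36 ✓
  (3) 0 = 2 × 0, remainder 0 ✓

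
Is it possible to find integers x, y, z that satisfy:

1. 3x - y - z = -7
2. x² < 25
Yes

Take x = 0, y = 0, z = 7. Substituting into each constraint:
  (1) 3(0) + 0 + (-7) = -7 ✓
  (2) x² = (0)² = 0, and 0 < 25 ✓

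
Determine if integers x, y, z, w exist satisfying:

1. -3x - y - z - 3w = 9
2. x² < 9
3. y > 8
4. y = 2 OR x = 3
No

A contradictory subset is {x² < 9, y > 8, y = 2 OR x = 3}. No integer assignment can satisfy these jointly:

  - x² < 9: restricts x to |x| ≤ 2
  - y > 8: bounds one variable relative to a constant
  - y = 2 OR x = 3: forces a choice: either y = 2 or x = 3

Split on the disjunction (y = 2 OR x = 3):
  • If y = 2: this contradicts the bound y ≥ 9.
  • If x = 3: this contradicts x² < 9, which requires |x| ≤ 2.
Both branches are infeasible, so the system has no integer solution.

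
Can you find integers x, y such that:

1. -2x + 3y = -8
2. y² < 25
Yes

Take x = 4, y = 0. Substituting into each constraint:
  (1) -2(4) + 3(0) = -8 ✓
  (2) y² = (0)² = 0, and 0 < 25 ✓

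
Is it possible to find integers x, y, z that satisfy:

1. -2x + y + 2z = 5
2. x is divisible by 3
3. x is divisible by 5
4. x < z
Yes

Take x = 0, y = 3, z = 1. Substituting into each constraint:
  (1) -2(0) + 3 + 2(1) = 5 ✓
  (2) 0 = 3 × 0, remainder 0 ✓
  (3) 0 = 5 × 0, remainder 0 ✓
  (4) 0 < 1 ✓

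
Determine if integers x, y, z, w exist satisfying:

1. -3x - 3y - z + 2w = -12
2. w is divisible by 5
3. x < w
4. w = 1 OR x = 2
Yes

Take x = 2, y = 0, z = 16, w = 5. Substituting into each constraint:
  (1) -3(2) - 3(0) + (-16) + 2(5) = -12 ✓
  (2) 5 = 5 × 1, remainder 0 ✓
  (3) 2 < 5 ✓
  (4) x = 2, target 2 ✓ (second branch holds)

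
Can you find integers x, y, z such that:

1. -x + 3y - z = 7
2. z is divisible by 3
Yes

Take x = -7, y = 0, z = 0. Substituting into each constraint:
  (1) 7 + 3(0) + 0 = 7 ✓
  (2) 0 = 3 × 0, remainder 0 ✓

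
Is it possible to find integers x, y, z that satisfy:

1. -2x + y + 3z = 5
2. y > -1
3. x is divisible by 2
Yes

Take x = 2, y = 0, z = 3. Substituting into each constraint:
  (1) -2(2) + 0 + 3(3) = 5 ✓
  (2) 0 > -1 ✓
  (3) 2 = 2 × 1, remainder 0 ✓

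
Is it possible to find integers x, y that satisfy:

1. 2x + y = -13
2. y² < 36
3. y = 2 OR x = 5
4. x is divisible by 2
No

A contradictory subset is {2x + y = -13, y = 2 OR x = 5, x is divisible by 2}. No integer assignment can satisfy these jointly:

  - 2x + y = -13: is a linear equation tying the variables together
  - y = 2 OR x = 5: forces a choice: either y = 2 or x = 5
  - x is divisible by 2: restricts x to multiples of 2

Split on the disjunction (y = 2 OR x = 5):
  • If y = 2: with y = 2, writing x = 2x', every remaining term of the linear equation is divisible by 4, so the left side is ≡ 0 (mod 4); but the right side -15 ≡ 1 (mod 4). No integers can satisfy it.
  • If x = 5: this contradicts the divisibility constraint — 5 is not a multiple of 2.
Both branches are infeasible, so the system has no integer solution.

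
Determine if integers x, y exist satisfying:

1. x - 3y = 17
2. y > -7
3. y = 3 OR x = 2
Yes

Take x = 26, y = 3. Substituting into each constraint:
  (1) 26 - 3(3) = 17 ✓
  (2) 3 > -7 ✓
  (3) y = 3, target 3 ✓ (first branch holds)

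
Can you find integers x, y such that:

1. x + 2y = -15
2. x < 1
Yes

Take x = -15, y = 0. Substituting into each constraint:
  (1) (-15) + 2(0) = -15 ✓
  (2) -15 < 1 ✓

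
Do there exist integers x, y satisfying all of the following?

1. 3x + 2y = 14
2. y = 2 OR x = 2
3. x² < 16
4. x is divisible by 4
No

A contradictory subset is {3x + 2y = 14, y = 2 OR x = 2, x is divisible by 4}. No integer assignment can satisfy these jointly:

  - 3x + 2y = 14: is a linear equation tying the variables together
  - y = 2 OR x = 2: forces a choice: either y = 2 or x = 2
  - x is divisible by 4: restricts x to multiples of 4

Split on the disjunction (y = 2 OR x = 2):
  • If y = 2: with y = 2, writing x = 4x', every remaining term of the linear equation is divisible by 12, so the left side is ≡ 0 (mod 12); but the right side 10 ≡ 10 (mod 12). No integers can satisfy it.
  • If x = 2: this contradicts the divisibility constraint — 2 is not a multiple of 4.
Both branches are infeasible, so the system has no integer solution.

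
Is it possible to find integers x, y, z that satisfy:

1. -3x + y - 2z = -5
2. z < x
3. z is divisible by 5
Yes

Take x = 1, y = -2, z = 0. Substituting into each constraint:
  (1) -3(1) + (-2) - 2(0) = -5 ✓
  (2) 0 < 1 ✓
  (3) 0 = 5 × 0, remainder 0 ✓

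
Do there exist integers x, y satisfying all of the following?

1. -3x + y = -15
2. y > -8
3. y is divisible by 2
Yes

Take x = 5, y = 0. Substituting into each constraint:
  (1) -3(5) + 0 = -15 ✓
  (2) 0 > -8 ✓
  (3) 0 = 2 × 0, remainder 0 ✓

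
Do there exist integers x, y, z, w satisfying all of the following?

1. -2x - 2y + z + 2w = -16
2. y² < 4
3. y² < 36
Yes

Take x = 0, y = 0, z = -16, w = 0. Substituting into each constraint:
  (1) -2(0) - 2(0) + (-16) + 2(0) = -16 ✓
  (2) y² = (0)² = 0, and 0 < 4 ✓
  (3) y² = (0)² = 0, and 0 < 36 ✓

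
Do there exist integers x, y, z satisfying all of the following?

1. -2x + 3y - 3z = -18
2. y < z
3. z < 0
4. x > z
Yes

Take x = 0, y = -7, z = -1. Substituting into each constraint:
  (1) -2(0) + 3(-7) - 3(-1) = -18 ✓
  (2) -7 < -1 ✓
  (3) -1 < 0 ✓
  (4) 0 > -1 ✓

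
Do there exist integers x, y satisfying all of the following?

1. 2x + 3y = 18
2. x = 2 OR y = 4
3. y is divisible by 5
No

The full constraint system is jointly infeasible over the integers. Each constraint and what it forces:

  - 2x + 3y = 18: is a linear equation tying the variables together
  - x = 2 OR y = 4: forces a choice: either x = 2 or y = 4
  - y is divisible by 5: restricts y to multiples of 5

Split on the disjunction (x = 2 OR y = 4):
  • If x = 2: with x = 2, writing y = 5y', every remaining term of the linear equation is divisible by 15, so the left side is ≡ 0 (mod 15); but the right side 14 ≡ 14 (mod 15). No integers can satisfy it.
  • If y = 4: this contradicts the divisibility constraint — 4 is not a multiple of 5.
Both branches are infeasible, so the system has no integer solution.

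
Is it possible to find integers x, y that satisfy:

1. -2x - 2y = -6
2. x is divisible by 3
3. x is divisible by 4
Yes

Take x = 0, y = 3. Substituting into each constraint:
  (1) -2(0) - 2(3) = -6 ✓
  (2) 0 = 3 × 0, remainder 0 ✓
  (3) 0 = 4 × 0, remainder 0 ✓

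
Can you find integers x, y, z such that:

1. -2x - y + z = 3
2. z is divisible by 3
Yes

Take x = 0, y = -3, z = 0. Substituting into each constraint:
  (1) -2(0) + 3 + 0 = 3 ✓
  (2) 0 = 3 × 0, remainder 0 ✓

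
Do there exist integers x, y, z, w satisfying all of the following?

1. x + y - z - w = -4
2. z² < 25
Yes

Take x = -4, y = 0, z = 0, w = 0. Substituting into each constraint:
  (1) (-4) + 0 + 0 + 0 = -4 ✓
  (2) z² = (0)² = 0, and 0 < 25 ✓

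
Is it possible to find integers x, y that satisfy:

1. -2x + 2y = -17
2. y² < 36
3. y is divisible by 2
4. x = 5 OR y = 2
No

Even the single constraint (-2x + 2y = -17) is infeasible over the integers.

  - -2x + 2y = -17: every term on the left is divisible by 2, so the LHS ≡ 0 (mod 2), but the RHS -17 is not — no integer solution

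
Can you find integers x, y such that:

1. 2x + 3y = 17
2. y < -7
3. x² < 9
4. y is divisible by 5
No

A contradictory subset is {2x + 3y = 17, y < -7, x² < 9}. No integer assignment can satisfy these jointly:

  - 2x + 3y = 17: is a linear equation tying the variables together
  - y < -7: bounds one variable relative to a constant
  - x² < 9: restricts x to |x| ≤ 2

Range argument: with x ∈ [-2, 2], y ∈ [−∞, -8], the left side of the equation is at most -20, but the right side is 17 > -20. No integer solution exists.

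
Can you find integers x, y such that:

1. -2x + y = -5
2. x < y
Yes

Take x = 6, y = 7. Substituting into each constraint:
  (1) -2(6) + 7 = -5 ✓
  (2) 6 < 7 ✓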